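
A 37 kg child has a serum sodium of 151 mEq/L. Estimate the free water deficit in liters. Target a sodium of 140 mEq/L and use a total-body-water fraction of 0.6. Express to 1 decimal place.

1.7 L

TBW = 0.6 · 37 = 22.2 L
Free water deficit = TBW · (Na/140 − 1)
= 22.2 · (151/140 − 1)
= 22.2 · 0.0786
= 1.74 L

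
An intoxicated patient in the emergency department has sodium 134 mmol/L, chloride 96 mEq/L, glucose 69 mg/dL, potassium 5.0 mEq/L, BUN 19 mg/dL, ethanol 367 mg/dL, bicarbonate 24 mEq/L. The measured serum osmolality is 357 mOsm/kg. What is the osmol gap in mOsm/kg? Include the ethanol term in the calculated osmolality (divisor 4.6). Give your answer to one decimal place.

Calculated osmolality = 2·Na + glucose/18 + BUN/2.8 + ethanol/4.6
= 2·134 + 69/18 + 19/2.8 + 367/4.6
= 268 + 3.83 + 6.79 + 79.78
= 358.4 mOsm/kg ≈ 358.4 mOsm/kg
Osmolar gap = measured − calculated = 357 − 358.4 = -1.4 mOsm/kg

-1.4 mOsm/kg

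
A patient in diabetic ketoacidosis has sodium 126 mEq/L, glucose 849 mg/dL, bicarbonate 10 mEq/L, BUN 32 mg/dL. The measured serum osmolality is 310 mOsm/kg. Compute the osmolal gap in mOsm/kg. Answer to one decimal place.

-0.6 mOsm/kg

Calculated osmolality = 2·Na + glucose/18 + BUN/2.8
= 2·126 + 849/18 + 32/2.8
= 252 + 47.17 + 11.43
= 310.6 mOsm/kg ≈ 310.6 mOsm/kg
Osmolar gap = measured − calculated = 310 − 310.6 = -0.6 mOsm/kg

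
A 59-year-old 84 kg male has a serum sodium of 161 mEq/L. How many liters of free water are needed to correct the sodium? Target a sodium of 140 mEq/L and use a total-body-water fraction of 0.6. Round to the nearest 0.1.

7.6 L

TBW = 0.6 · 84 = 50.4 L
Free water deficit = TBW · (Na/140 − 1)
= 50.4 · (161/140 − 1)
= 50.4 · 0.15
= 7.56 L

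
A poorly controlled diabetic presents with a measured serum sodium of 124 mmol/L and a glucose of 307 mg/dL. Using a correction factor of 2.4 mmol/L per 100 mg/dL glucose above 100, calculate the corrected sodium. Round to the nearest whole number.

Corrected Na = measured Na + 2.4 · (glucose − 100)/100
= 124 + 2.4 · (307 − 100)/100
= 124 + 5
= 129 mmol/L

129 mmol/L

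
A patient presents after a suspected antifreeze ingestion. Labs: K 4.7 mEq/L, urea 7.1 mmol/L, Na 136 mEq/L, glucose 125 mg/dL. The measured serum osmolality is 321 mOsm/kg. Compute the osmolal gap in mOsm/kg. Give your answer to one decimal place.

Calculated osmolality = 2·Na + glucose/18 + urea
= 2·136 + 125/18 + 7.1
= 272 + 6.94 + 7.10
= 286.04 mOsm/kg ≈ 286.0 mOsm/kg
Osmolar gap = measured − calculated = 321 − 286.0 = 35.0 mOsm/kg

35.0 mOsm/kg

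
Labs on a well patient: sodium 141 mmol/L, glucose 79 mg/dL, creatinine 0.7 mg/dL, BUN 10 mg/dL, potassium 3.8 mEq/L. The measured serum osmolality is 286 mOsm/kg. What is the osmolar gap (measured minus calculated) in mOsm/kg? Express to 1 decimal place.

-4.0 mOsm/kg

Calculated osmolality = 2·Na + glucose/18 + BUN/2.8
= 2·141 + 79/18 + 10/2.8
= 282 + 4.39 + 3.57
= 289.96 mOsm/kg ≈ 290.0 mOsm/kg
Osmolar gap = measured − calculated = 286 − 290.0 = -4.0 mOsm/kg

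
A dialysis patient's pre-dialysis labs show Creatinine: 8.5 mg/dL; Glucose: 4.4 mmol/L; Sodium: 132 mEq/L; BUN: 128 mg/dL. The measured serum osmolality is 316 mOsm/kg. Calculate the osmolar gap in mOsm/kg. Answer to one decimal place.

Calculated osmolality = 2·Na + glucose + BUN/2.8
= 2·132 + 4.4 + 128/2.8
= 264 + 4.40 + 45.71
= 314.11 mOsm/kg ≈ 314.1 mOsm/kg
Osmolar gap = measured − calculated = 316 − 314.1 = 1.9 mOsm/kg

1.9 mOsm/kg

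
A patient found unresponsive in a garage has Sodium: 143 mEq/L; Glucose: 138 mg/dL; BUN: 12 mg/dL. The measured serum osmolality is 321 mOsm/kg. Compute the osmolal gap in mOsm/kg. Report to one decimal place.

Calculated osmolality = 2·Na + glucose/18 + BUN/2.8
= 2·143 + 138/18 + 12/2.8
= 286 + 7.67 + 4.29
= 297.96 mOsm/kg ≈ 298.0 mOsm/kg
Osmolar gap = measured − calculated = 321 − 298.0 = 23.0 mOsm/kg

23.0 mOsm/kg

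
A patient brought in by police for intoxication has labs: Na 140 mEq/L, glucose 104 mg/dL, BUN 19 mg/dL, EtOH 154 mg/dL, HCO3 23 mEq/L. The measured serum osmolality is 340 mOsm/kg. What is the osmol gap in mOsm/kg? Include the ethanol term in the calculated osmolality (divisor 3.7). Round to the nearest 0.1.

5.8 mOsm/kg

Calculated osmolality = 2·Na + glucose/18 + BUN/2.8 + ethanol/3.7
= 2·140 + 104/18 + 19/2.8 + 154/3.7
= 280 + 5.78 + 6.79 + 41.62
= 334.19 mOsm/kg ≈ 334.2 mOsm/kg
Osmolar gap = measured − calculated = 340 − 334.2 = 5.8 mOsm/kg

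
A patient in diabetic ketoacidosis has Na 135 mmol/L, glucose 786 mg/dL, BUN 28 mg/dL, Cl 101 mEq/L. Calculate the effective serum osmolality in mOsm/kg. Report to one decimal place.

313.7 mOsm/kg

Effective osmolality excludes urea (freely permeant across cell membranes):
2·Na + glucose/18
= 2·135 + 786/18
= 270 + 43.67
= 313.67 mOsm/kg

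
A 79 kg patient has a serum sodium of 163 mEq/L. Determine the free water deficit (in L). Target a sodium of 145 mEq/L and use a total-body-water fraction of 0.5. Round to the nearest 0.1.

4.9 L

TBW = 0.5 · 79 = 39.5 L
Free water deficit = TBW · (Na/145 − 1)
= 39.5 · (163/145 − 1)
= 39.5 · 0.1241
= 4.9 L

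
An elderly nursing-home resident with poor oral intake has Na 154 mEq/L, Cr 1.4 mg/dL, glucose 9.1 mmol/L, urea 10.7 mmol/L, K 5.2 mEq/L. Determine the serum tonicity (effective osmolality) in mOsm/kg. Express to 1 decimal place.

317.1 mOsm/kg

Effective osmolality excludes urea (freely permeant across cell membranes):
2·Na + glucose
= 2·154 + 9.1
= 308 + 9.1
= 317.1 mOsm/kg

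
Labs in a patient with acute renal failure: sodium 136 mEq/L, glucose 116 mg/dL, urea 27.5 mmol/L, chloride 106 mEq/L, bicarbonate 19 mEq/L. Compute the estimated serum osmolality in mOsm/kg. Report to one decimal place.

Calculated osmolality = 2·Na + glucose/18 + urea
= 2·136 + 116/18 + 27.5
= 272 + 6.44 + 27.50
= 305.94 mOsm/kg

305.9 mOsm/kg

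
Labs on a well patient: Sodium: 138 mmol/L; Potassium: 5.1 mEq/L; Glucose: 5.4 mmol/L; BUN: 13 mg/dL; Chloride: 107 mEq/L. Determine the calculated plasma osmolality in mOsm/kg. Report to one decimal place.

Calculated osmolality = 2·Na + glucose + BUN/2.8
= 2·138 + 5.4 + 13/2.8
= 276 + 5.40 + 4.64
= 286.04 mOsm/kg

286.0 mOsm/kg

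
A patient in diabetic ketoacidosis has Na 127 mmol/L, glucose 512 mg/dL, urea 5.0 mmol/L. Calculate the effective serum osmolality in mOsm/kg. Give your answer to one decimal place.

Effective osmolality excludes urea (freely permeant across cell membranes):
2·Na + glucose/18
= 2·127 + 512/18
= 254 + 28.44
= 282.44 mOsm/kg

282.4 mOsm/kg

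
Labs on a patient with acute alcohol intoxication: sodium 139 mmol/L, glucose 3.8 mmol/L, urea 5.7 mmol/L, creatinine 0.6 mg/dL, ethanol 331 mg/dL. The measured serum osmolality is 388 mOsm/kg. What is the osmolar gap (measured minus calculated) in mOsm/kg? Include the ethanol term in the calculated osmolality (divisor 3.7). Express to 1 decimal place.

11.0 mOsm/kg

Calculated osmolality = 2·Na + glucose + urea + ethanol/3.7
= 2·139 + 3.8 + 5.7 + 331/3.7
= 278 + 3.80 + 5.70 + 89.46
= 376.96 mOsm/kg ≈ 377.0 mOsm/kg
Osmolar gap = measured − calculated = 388 − 377.0 = 11.0 mOsm/kg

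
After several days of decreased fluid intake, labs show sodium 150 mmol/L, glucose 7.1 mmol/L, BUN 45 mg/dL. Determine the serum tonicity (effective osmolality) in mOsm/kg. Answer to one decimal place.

Effective osmolality excludes urea (freely permeant across cell membranes):
2·Na + glucose
= 2·150 + 7.1
= 300 + 7.1
= 307.1 mOsm/kg

307.1 mOsm/kg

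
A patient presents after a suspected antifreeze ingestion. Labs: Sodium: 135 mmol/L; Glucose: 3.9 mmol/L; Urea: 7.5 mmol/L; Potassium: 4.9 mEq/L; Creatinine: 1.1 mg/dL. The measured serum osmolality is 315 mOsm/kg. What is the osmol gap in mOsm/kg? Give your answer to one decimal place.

33.6 mOsm/kg

Calculated osmolality = 2·Na + glucose + urea
= 2·135 + 3.9 + 7.5
= 270 + 3.90 + 7.50
= 281.4 mOsm/kg ≈ 281.4 mOsm/kg
Osmolar gap = measured − calculated = 315 − 281.4 = 33.6 mOsm/kg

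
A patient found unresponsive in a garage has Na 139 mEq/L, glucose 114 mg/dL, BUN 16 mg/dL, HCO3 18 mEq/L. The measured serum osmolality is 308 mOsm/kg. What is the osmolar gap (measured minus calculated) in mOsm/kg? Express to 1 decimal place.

18.0 mOsm/kg

Calculated osmolality = 2·Na + glucose/18 + BUN/2.8
= 2·139 + 114/18 + 16/2.8
= 278 + 6.33 + 5.71
= 290.04 mOsm/kg ≈ 290.0 mOsm/kg
Osmolar gap = measured − calculated = 308 − 290.0 = 18.0 mOsm/kg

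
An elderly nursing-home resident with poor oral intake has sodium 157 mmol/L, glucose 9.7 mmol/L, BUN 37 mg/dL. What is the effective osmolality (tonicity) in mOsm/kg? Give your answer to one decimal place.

323.7 mOsm/kg

Effective osmolality excludes urea (freely permeant across cell membranes):
2·Na + glucose
= 2·157 + 9.7
= 314 + 9.7
= 323.7 mOsm/kg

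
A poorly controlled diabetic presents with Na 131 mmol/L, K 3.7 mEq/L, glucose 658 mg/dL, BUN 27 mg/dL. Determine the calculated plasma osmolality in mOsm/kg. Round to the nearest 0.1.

308.2 mOsm/kg

Calculated osmolality = 2·Na + glucose/18 + BUN/2.8
= 2·131 + 658/18 + 27/2.8
= 262 + 36.56 + 9.64
= 308.2 mOsm/kg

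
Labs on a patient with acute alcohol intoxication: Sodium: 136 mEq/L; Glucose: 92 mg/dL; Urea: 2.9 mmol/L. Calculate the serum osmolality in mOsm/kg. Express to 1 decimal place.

Calculated osmolality = 2·Na + glucose/18 + urea
= 2·136 + 92/18 + 2.9
= 272 + 5.11 + 2.90
= 280.01 mOsm/kg

280.0 mOsm/kg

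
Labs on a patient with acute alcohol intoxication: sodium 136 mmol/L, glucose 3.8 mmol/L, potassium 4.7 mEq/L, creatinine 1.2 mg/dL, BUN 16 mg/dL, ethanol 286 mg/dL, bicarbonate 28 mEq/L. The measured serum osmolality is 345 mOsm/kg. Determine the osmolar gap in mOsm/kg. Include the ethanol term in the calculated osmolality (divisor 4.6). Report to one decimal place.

Calculated osmolality = 2·Na + glucose + BUN/2.8 + ethanol/4.6
= 2·136 + 3.8 + 16/2.8 + 286/4.6
= 272 + 3.80 + 5.71 + 62.17
= 343.68 mOsm/kg ≈ 343.7 mOsm/kg
Osmolar gap = measured − calculated = 345 − 343.7 = 1.3 mOsm/kg

1.3 mOsm/kg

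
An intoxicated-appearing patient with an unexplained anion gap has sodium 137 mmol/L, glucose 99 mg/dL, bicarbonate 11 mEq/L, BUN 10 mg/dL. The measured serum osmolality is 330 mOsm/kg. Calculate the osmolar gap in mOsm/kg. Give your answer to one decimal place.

Calculated osmolality = 2·Na + glucose/18 + BUN/2.8
= 2·137 + 99/18 + 10/2.8
= 274 + 5.50 + 3.57
= 283.07 mOsm/kg ≈ 283.1 mOsm/kg
Osmolar gap = measured − calculated = 330 − 283.1 = 46.9 mOsm/kg

46.9 mOsm/kg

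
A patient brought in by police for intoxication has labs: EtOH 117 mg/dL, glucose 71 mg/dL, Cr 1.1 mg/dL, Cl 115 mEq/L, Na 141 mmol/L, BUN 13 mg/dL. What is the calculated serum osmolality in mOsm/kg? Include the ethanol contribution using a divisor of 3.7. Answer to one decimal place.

Calculated osmolality = 2·Na + glucose/18 + BUN/2.8 + ethanol/3.7
= 2·141 + 71/18 + 13/2.8 + 117/3.7
= 282 + 3.94 + 4.64 + 31.62
= 322.2 mOsm/kg

322.2 mOsm/kg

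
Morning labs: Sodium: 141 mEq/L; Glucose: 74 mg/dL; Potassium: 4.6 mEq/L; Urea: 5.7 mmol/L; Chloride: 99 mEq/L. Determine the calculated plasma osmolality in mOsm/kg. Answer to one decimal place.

Calculated osmolality = 2·Na + glucose/18 + urea
= 2·141 + 74/18 + 5.7
= 282 + 4.11 + 5.70
= 291.81 mOsm/kg

291.8 mOsm/kg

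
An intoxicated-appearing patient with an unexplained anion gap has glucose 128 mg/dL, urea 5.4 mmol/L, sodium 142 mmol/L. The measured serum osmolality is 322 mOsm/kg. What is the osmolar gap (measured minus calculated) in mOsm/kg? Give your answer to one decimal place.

25.5 mOsm/kg

Calculated osmolality = 2·Na + glucose/18 + urea
= 2·142 + 128/18 + 5.4
= 284 + 7.11 + 5.40
= 296.51 mOsm/kg ≈ 296.5 mOsm/kg
Osmolar gap = measured − calculated = 322 − 296.5 = 25.5 mOsm/kg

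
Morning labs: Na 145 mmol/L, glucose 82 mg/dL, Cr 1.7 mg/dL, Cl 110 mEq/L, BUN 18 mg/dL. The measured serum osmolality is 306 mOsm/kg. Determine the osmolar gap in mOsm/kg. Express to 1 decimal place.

5.0 mOsm/kg

Calculated osmolality = 2·Na + glucose/18 + BUN/2.8
= 2·145 + 82/18 + 18/2.8
= 290 + 4.56 + 6.43
= 300.99 mOsm/kg ≈ 301.0 mOsm/kg
Osmolar gap = measured − calculated = 306 − 301.0 = 5.0 mOsm/kg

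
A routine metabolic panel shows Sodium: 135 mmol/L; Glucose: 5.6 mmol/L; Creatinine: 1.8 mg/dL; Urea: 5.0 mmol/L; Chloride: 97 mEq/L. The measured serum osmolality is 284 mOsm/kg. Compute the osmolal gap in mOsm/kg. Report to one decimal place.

Calculated osmolality = 2·Na + glucose + urea
= 2·135 + 5.6 + 5
= 270 + 5.60 + 5
= 280.6 mOsm/kg ≈ 280.6 mOsm/kg
Osmolar gap = measured − calculated = 284 − 280.6 = 3.4 mOsm/kg

3.4 mOsm/kg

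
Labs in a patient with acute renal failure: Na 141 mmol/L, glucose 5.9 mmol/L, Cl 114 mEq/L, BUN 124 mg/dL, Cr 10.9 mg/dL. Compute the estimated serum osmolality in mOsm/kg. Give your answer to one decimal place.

Calculated osmolality = 2·Na + glucose + BUN/2.8
= 2·141 + 5.9 + 124/2.8
= 282 + 5.90 + 44.29
= 332.19 mOsm/kg

332.2 mOsm/kg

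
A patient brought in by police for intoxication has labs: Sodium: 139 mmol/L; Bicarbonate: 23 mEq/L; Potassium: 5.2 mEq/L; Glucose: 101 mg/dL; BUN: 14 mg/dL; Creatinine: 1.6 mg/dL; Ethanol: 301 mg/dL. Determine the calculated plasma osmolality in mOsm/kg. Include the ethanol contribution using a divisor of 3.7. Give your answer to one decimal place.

Calculated osmolality = 2·Na + glucose/18 + BUN/2.8 + ethanol/3.7
= 2·139 + 101/18 + 14/2.8 + 301/3.7
= 278 + 5.61 + 5 + 81.35
= 369.96 mOsm/kg

370.0 mOsm/kg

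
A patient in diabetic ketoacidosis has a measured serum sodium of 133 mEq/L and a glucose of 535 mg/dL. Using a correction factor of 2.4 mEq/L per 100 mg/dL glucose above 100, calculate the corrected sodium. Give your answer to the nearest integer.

Corrected Na = measured Na + 2.4 · (glucose − 100)/100
= 133 + 2.4 · (535 − 100)/100
= 133 + 10.4
= 143.4 mEq/L

143 mEq/L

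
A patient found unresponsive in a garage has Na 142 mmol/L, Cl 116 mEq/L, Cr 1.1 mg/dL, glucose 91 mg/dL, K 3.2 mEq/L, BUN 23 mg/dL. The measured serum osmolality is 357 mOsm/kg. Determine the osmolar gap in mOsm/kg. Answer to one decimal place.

59.7 mOsm/kg

Calculated osmolality = 2·Na + glucose/18 + BUN/2.8
= 2·142 + 91/18 + 23/2.8
= 284 + 5.06 + 8.21
= 297.27 mOsm/kg ≈ 297.3 mOsm/kg
Osmolar gap = measured − calculated = 357 − 297.3 = 59.7 mOsm/kg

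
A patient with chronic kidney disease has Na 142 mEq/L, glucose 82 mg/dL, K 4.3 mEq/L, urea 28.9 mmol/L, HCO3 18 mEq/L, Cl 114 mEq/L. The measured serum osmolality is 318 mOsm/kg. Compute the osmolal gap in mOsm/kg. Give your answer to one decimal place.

0.5 mOsm/kg

Calculated osmolality = 2·Na + glucose/18 + urea
= 2·142 + 82/18 + 28.9
= 284 + 4.56 + 28.90
= 317.46 mOsm/kg ≈ 317.5 mOsm/kg
Osmolar gap = measured − calculated = 318 − 317.5 = 0.5 mOsm/kg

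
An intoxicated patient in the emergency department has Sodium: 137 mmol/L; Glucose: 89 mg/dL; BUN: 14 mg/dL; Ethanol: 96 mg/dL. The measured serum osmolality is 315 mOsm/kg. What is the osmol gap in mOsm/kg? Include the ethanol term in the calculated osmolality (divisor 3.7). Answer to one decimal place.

5.1 mOsm/kg

Calculated osmolality = 2·Na + glucose/18 + BUN/2.8 + ethanol/3.7
= 2·137 + 89/18 + 14/2.8 + 96/3.7
= 274 + 4.94 + 5 + 25.95
= 309.89 mOsm/kg ≈ 309.9 mOsm/kg
Osmolar gap = measured − calculated = 315 − 309.9 = 5.1 mOsm/kg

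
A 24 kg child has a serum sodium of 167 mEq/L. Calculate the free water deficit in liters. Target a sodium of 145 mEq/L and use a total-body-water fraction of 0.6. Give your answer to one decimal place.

2.2 L

TBW = 0.6 · 24 = 14.4 L
Free water deficit = TBW · (Na/145 − 1)
= 14.4 · (167/145 − 1)
= 14.4 · 0.1517
= 2.18 L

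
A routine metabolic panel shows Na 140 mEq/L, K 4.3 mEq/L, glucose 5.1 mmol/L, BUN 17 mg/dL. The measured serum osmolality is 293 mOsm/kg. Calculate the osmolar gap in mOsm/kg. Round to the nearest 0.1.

1.8 mOsm/kg

Calculated osmolality = 2·Na + glucose + BUN/2.8
= 2·140 + 5.1 + 17/2.8
= 280 + 5.10 + 6.07
= 291.17 mOsm/kg ≈ 291.2 mOsm/kg
Osmolar gap = measured − calculated = 293 − 291.2 = 1.8 mOsm/kg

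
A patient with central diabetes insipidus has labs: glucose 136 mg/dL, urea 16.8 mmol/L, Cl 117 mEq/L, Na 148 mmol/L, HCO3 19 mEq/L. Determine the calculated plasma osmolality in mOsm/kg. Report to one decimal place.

320.4 mOsm/kg

Calculated osmolality = 2·Na + glucose/18 + urea
= 2·148 + 136/18 + 16.8
= 296 + 7.56 + 16.80
= 320.36 mOsm/kg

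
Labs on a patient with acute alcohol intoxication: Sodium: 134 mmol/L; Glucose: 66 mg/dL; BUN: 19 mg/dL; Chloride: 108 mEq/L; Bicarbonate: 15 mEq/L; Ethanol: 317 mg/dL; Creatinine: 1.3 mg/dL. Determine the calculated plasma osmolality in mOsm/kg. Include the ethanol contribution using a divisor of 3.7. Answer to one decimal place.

364.1 mOsm/kg

Calculated osmolality = 2·Na + glucose/18 + BUN/2.8 + ethanol/3.7
= 2·134 + 66/18 + 19/2.8 + 317/3.7
= 268 + 3.67 + 6.79 + 85.68
= 364.14 mOsm/kg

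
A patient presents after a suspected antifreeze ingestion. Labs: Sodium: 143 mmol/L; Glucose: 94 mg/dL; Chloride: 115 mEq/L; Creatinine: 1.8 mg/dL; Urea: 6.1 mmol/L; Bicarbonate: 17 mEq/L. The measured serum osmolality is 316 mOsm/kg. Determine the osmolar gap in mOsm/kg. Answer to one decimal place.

18.7 mOsm/kg

Calculated osmolality = 2·Na + glucose/18 + urea
= 2·143 + 94/18 + 6.1
= 286 + 5.22 + 6.10
= 297.32 mOsm/kg ≈ 297.3 mOsm/kg
Osmolar gap = measured − calculated = 316 − 297.3 = 18.7 mOsm/kg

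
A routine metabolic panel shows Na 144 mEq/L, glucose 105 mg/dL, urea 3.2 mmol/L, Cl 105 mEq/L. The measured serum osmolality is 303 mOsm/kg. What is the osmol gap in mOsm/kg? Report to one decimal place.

Calculated osmolality = 2·Na + glucose/18 + urea
= 2·144 + 105/18 + 3.2
= 288 + 5.83 + 3.20
= 297.03 mOsm/kg ≈ 297.0 mOsm/kg
Osmolar gap = measured − calculated = 303 − 297.0 = 6.0 mOsm/kg

6.0 mOsm/kg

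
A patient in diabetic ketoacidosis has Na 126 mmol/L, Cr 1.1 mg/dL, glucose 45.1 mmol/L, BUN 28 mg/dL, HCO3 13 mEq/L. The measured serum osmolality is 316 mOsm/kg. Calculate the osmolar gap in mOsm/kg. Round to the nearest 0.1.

Calculated osmolality = 2·Na + glucose + BUN/2.8
= 2·126 + 45.1 + 28/2.8
= 252 + 45.10 + 10
= 307.1 mOsm/kg ≈ 307.1 mOsm/kg
Osmolar gap = measured − calculated = 316 − 307.1 = 8.9 mOsm/kg

8.9 mOsm/kg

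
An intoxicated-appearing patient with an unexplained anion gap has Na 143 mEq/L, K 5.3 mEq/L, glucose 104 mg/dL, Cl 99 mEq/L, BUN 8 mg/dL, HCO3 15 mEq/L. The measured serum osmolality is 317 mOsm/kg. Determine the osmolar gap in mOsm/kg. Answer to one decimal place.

22.4 mOsm/kg

Calculated osmolality = 2·Na + glucose/18 + BUN/2.8
= 2·143 + 104/18 + 8/2.8
= 286 + 5.78 + 2.86
= 294.64 mOsm/kg ≈ 294.6 mOsm/kg
Osmolar gap = measured − calculated = 317 − 294.6 = 22.4 mOsm/kg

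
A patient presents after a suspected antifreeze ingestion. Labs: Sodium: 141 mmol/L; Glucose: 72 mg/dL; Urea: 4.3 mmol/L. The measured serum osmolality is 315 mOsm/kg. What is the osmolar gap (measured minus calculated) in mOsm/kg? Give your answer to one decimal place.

24.7 mOsm/kg

Calculated osmolality = 2·Na + glucose/18 + urea
= 2·141 + 72/18 + 4.3
= 282 + 4 + 4.30
= 290.3 mOsm/kg ≈ 290.3 mOsm/kg
Osmolar gap = measured − calculated = 315 − 290.3 = 24.7 mOsm/kg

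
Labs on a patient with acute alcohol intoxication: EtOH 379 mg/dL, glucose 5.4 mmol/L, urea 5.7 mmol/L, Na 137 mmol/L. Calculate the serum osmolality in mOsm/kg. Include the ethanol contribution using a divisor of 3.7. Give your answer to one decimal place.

387.5 mOsm/kg

Calculated osmolality = 2·Na + glucose + urea + ethanol/3.7
= 2·137 + 5.4 + 5.7 + 379/3.7
= 274 + 5.40 + 5.70 + 102.43
= 387.53 mOsm/kg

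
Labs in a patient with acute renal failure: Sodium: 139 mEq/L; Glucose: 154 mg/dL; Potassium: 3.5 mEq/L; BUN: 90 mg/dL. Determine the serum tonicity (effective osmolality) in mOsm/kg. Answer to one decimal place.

286.6 mOsm/kg

Effective osmolality excludes urea (freely permeant across cell membranes):
2·Na + glucose/18
= 2·139 + 154/18
= 278 + 8.56
= 286.56 mOsm/kg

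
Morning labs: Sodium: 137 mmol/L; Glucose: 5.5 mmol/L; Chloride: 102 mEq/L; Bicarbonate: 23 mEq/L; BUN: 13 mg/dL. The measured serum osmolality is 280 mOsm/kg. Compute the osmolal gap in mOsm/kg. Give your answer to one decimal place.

Calculated osmolality = 2·Na + glucose + BUN/2.8
= 2·137 + 5.5 + 13/2.8
= 274 + 5.50 + 4.64
= 284.14 mOsm/kg ≈ 284.1 mOsm/kg
Osmolar gap = measured − calculated = 280 − 284.1 = -4.1 mOsm/kg

-4.1 mOsm/kg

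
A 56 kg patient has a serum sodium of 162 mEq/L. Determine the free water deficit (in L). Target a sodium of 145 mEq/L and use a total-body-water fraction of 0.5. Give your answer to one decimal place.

TBW = 0.5 · 56 = 28 L
Free water deficit = TBW · (Na/145 − 1)
= 28 · (162/145 − 1)
= 28 · 0.1172
= 3.28 L

3.3 L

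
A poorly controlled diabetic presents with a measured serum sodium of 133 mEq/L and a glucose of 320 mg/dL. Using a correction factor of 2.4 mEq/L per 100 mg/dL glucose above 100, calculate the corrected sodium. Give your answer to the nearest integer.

138 mEq/L

Corrected Na = measured Na + 2.4 · (glucose − 100)/100
= 133 + 2.4 · (320 − 100)/100
= 133 + 5.3
= 138.3 mEq/L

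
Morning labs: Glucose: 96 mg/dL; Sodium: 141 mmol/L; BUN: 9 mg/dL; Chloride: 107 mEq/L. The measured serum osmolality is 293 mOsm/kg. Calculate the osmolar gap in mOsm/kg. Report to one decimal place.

2.5 mOsm/kg

Calculated osmolality = 2·Na + glucose/18 + BUN/2.8
= 2·141 + 96/18 + 9/2.8
= 282 + 5.33 + 3.21
= 290.54 mOsm/kg ≈ 290.5 mOsm/kg
Osmolar gap = measured − calculated = 293 − 290.5 = 2.5 mOsm/kg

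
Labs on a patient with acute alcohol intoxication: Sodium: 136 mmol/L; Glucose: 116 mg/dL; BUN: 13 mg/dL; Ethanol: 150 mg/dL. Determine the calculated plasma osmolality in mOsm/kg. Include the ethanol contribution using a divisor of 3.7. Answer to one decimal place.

Calculated osmolality = 2·Na + glucose/18 + BUN/2.8 + ethanol/3.7
= 2·136 + 116/18 + 13/2.8 + 150/3.7
= 272 + 6.44 + 4.64 + 40.54
= 323.62 mOsm/kg

323.6 mOsm/kg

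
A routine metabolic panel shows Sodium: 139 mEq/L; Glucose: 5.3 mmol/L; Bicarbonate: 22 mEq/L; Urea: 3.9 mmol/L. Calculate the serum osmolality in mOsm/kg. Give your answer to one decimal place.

287.2 mOsm/kg

Calculated osmolality = 2·Na + glucose + urea
= 2·139 + 5.3 + 3.9
= 278 + 5.30 + 3.90
= 287.2 mOsm/kg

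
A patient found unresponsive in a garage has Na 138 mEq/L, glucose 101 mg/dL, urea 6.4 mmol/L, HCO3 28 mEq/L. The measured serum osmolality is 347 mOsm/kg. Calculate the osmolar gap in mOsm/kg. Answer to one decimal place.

Calculated osmolality = 2·Na + glucose/18 + urea
= 2·138 + 101/18 + 6.4
= 276 + 5.61 + 6.40
= 288.01 mOsm/kg ≈ 288.0 mOsm/kg
Osmolar gap = measured − calculated = 347 − 288.0 = 59.0 mOsm/kg

59.0 mOsm/kg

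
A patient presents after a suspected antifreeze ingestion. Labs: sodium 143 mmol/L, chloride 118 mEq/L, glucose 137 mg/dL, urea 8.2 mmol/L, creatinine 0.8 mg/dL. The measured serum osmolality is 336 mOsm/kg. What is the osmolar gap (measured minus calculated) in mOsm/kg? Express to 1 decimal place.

34.2 mOsm/kg

Calculated osmolality = 2·Na + glucose/18 + urea
= 2·143 + 137/18 + 8.2
= 286 + 7.61 + 8.20
= 301.81 mOsm/kg ≈ 301.8 mOsm/kg
Osmolar gap = measured − calculated = 336 − 301.8 = 34.2 mOsm/kg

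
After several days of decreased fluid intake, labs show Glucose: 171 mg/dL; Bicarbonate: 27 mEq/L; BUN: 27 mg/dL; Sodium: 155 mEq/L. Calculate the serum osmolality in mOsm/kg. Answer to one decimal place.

329.1 mOsm/kg

Calculated osmolality = 2·Na + glucose/18 + BUN/2.8
= 2·155 + 171/18 + 27/2.8
= 310 + 9.50 + 9.64
= 329.14 mOsm/kg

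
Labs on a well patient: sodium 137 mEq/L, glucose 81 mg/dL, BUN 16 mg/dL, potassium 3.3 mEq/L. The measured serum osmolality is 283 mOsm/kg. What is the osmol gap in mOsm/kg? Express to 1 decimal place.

-1.2 mOsm/kg

Calculated osmolality = 2·Na + glucose/18 + BUN/2.8
= 2·137 + 81/18 + 16/2.8
= 274 + 4.50 + 5.71
= 284.21 mOsm/kg ≈ 284.2 mOsm/kg
Osmolar gap = measured − calculated = 283 − 284.2 = -1.2 mOsm/kg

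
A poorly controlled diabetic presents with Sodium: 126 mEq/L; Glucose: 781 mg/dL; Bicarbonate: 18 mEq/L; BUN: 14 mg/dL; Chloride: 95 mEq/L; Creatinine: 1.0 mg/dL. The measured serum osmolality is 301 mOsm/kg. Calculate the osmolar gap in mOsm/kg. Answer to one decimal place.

0.6 mOsm/kg

Calculated osmolality = 2·Na + glucose/18 + BUN/2.8
= 2·126 + 781/18 + 14/2.8
= 252 + 43.39 + 5
= 300.39 mOsm/kg ≈ 300.4 mOsm/kg
Osmolar gap = measured − calculated = 301 − 300.4 = 0.6 mOsm/kg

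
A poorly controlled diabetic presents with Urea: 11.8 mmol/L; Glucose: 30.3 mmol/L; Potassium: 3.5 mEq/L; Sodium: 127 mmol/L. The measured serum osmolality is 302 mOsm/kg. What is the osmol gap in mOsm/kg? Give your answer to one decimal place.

Calculated osmolality = 2·Na + glucose + urea
= 2·127 + 30.3 + 11.8
= 254 + 30.30 + 11.80
= 296.1 mOsm/kg ≈ 296.1 mOsm/kg
Osmolar gap = measured − calculated = 302 − 296.1 = 5.9 mOsm/kg

5.9 mOsm/kg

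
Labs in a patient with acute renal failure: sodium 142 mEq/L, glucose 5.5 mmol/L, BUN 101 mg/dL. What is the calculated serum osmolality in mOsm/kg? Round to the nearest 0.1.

Calculated osmolality = 2·Na + glucose + BUN/2.8
= 2·142 + 5.5 + 101/2.8
= 284 + 5.50 + 36.07
= 325.57 mOsm/kg

325.6 mOsm/kg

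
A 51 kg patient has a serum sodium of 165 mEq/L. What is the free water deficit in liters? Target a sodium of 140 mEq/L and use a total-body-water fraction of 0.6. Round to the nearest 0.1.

TBW = 0.6 · 51 = 30.6 L
Free water deficit = TBW · (Na/140 − 1)
= 30.6 · (165/140 − 1)
= 30.6 · 0.1786
= 5.47 L

5.5 L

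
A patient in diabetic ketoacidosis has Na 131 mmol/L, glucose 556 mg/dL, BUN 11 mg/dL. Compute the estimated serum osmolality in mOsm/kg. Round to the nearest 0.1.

296.8 mOsm/kg

Calculated osmolality = 2·Na + glucose/18 + BUN/2.8
= 2·131 + 556/18 + 11/2.8
= 262 + 30.89 + 3.93
= 296.82 mOsm/kg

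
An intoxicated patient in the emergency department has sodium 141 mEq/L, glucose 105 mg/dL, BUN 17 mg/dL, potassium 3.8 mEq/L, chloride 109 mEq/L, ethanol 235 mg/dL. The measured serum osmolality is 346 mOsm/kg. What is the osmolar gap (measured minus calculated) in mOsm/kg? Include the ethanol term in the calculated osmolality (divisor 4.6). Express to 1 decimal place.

1.0 mOsm/kg

Calculated osmolality = 2·Na + glucose/18 + BUN/2.8 + ethanol/4.6
= 2·141 + 105/18 + 17/2.8 + 235/4.6
= 282 + 5.83 + 6.07 + 51.09
= 344.99 mOsm/kg ≈ 345.0 mOsm/kg
Osmolar gap = measured − calculated = 346 − 345.0 = 1.0 mOsm/kg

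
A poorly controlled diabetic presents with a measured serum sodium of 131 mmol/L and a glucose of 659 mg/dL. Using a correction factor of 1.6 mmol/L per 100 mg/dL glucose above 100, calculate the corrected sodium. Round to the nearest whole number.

140 mmol/L

Corrected Na = measured Na + 1.6 · (glucose − 100)/100
= 131 + 1.6 · (659 − 100)/100
= 131 + 8.9
= 139.9 mmol/L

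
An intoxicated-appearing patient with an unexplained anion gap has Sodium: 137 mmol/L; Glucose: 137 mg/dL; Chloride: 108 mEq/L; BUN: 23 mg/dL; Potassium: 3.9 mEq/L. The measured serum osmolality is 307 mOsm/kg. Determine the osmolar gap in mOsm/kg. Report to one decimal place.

17.2 mOsm/kg

Calculated osmolality = 2·Na + glucose/18 + BUN/2.8
= 2·137 + 137/18 + 23/2.8
= 274 + 7.61 + 8.21
= 289.82 mOsm/kg ≈ 289.8 mOsm/kg
Osmolar gap = measured − calculated = 307 − 289.8 = 17.2 mOsm/kg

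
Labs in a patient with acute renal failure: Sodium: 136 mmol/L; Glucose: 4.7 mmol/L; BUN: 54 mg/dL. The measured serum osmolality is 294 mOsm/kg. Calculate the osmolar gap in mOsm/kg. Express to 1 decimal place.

Calculated osmolality = 2·Na + glucose + BUN/2.8
= 2·136 + 4.7 + 54/2.8
= 272 + 4.70 + 19.29
= 295.99 mOsm/kg ≈ 296.0 mOsm/kg
Osmolar gap = measured − calculated = 294 − 296.0 = -2.0 mOsm/kg

-2.0 mOsm/kg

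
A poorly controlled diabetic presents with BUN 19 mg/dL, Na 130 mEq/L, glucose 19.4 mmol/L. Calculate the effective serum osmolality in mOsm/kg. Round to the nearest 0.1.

Effective osmolality excludes urea (freely permeant across cell membranes):
2·Na + glucose
= 2·130 + 19.4
= 260 + 19.4
= 279.4 mOsm/kg

279.4 mOsm/kg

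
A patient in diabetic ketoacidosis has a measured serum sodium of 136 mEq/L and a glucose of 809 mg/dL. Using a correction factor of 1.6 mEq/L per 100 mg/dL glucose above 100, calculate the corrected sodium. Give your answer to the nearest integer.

Corrected Na = measured Na + 1.6 · (glucose − 100)/100
= 136 + 1.6 · (809 − 100)/100
= 136 + 11.3
= 147.3 mEq/L

147 mEq/L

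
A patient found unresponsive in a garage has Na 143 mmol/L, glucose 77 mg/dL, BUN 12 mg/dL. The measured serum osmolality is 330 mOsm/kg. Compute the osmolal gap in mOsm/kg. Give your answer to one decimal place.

Calculated osmolality = 2·Na + glucose/18 + BUN/2.8
= 2·143 + 77/18 + 12/2.8
= 286 + 4.28 + 4.29
= 294.57 mOsm/kg ≈ 294.6 mOsm/kg
Osmolar gap = measured − calculated = 330 − 294.6 = 35.4 mOsm/kg

35.4 mOsm/kg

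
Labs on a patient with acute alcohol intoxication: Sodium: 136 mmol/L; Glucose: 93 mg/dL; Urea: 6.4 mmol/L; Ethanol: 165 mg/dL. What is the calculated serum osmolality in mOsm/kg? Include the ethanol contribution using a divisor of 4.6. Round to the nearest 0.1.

319.4 mOsm/kg

Calculated osmolality = 2·Na + glucose/18 + urea + ethanol/4.6
= 2·136 + 93/18 + 6.4 + 165/4.6
= 272 + 5.17 + 6.40 + 35.87
= 319.44 mOsm/kg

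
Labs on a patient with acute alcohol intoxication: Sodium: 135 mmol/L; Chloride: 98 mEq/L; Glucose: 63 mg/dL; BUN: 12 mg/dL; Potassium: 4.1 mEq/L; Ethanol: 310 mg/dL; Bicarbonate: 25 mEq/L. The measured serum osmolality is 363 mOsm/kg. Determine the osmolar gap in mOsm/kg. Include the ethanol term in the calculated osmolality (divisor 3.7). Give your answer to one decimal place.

1.4 mOsm/kg

Calculated osmolality = 2·Na + glucose/18 + BUN/2.8 + ethanol/3.7
= 2·135 + 63/18 + 12/2.8 + 310/3.7
= 270 + 3.50 + 4.29 + 83.78
= 361.57 mOsm/kg ≈ 361.6 mOsm/kg
Osmolar gap = measured − calculated = 363 − 361.6 = 1.4 mOsm/kg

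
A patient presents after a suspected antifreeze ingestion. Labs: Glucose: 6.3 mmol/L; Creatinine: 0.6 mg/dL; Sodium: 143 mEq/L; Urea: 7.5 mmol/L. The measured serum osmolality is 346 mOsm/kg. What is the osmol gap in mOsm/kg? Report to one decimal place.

Calculated osmolality = 2·Na + glucose + urea
= 2·143 + 6.3 + 7.5
= 286 + 6.30 + 7.50
= 299.8 mOsm/kg ≈ 299.8 mOsm/kg
Osmolar gap = measured − calculated = 346 − 299.8 = 46.2 mOsm/kg

46.2 mOsm/kg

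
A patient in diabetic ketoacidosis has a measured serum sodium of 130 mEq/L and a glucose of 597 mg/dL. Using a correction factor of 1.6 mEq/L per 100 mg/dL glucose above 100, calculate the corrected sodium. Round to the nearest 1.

Corrected Na = measured Na + 1.6 · (glucose − 100)/100
= 130 + 1.6 · (597 − 100)/100
= 130 + 8
= 138 mEq/L

138 mEq/L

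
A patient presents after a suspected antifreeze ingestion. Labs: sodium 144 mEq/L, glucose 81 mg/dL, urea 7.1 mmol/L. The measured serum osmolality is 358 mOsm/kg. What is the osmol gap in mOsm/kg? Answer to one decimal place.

Calculated osmolality = 2·Na + glucose/18 + urea
= 2·144 + 81/18 + 7.1
= 288 + 4.50 + 7.10
= 299.6 mOsm/kg ≈ 299.6 mOsm/kg
Osmolar gap = measured − calculated = 358 − 299.6 = 58.4 mOsm/kg

58.4 mOsm/kg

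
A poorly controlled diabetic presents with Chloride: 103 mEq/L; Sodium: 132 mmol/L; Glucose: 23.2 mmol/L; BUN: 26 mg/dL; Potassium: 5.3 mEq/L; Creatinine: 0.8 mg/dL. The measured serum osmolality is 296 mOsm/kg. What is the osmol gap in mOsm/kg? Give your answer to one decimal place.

-0.5 mOsm/kg

Calculated osmolality = 2·Na + glucose + BUN/2.8
= 2·132 + 23.2 + 26/2.8
= 264 + 23.20 + 9.29
= 296.49 mOsm/kg ≈ 296.5 mOsm/kg
Osmolar gap = measured − calculated = 296 − 296.5 = -0.5 mOsm/kg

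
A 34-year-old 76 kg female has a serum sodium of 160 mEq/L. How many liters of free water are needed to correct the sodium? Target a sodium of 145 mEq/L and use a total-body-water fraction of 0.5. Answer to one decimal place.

3.9 L

TBW = 0.5 · 76 = 38 L
Free water deficit = TBW · (Na/145 − 1)
= 38 · (160/145 − 1)
= 38 · 0.1034
= 3.93 L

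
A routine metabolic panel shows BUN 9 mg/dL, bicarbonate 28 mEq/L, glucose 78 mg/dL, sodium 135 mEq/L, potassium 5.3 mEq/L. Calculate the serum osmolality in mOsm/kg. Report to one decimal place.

277.5 mOsm/kg

Calculated osmolality = 2·Na + glucose/18 + BUN/2.8
= 2·135 + 78/18 + 9/2.8
= 270 + 4.33 + 3.21
= 277.54 mOsm/kg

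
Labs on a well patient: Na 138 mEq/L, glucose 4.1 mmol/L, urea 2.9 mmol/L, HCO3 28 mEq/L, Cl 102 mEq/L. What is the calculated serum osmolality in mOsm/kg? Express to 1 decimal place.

283.0 mOsm/kg

Calculated osmolality = 2·Na + glucose + urea
= 2·138 + 4.1 + 2.9
= 276 + 4.10 + 2.90
= 283 mOsm/kg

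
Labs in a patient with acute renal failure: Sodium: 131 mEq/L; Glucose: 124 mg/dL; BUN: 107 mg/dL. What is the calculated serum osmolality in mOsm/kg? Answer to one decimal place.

Calculated osmolality = 2·Na + glucose/18 + BUN/2.8
= 2·131 + 124/18 + 107/2.8
= 262 + 6.89 + 38.21
= 307.1 mOsm/kg

307.1 mOsm/kg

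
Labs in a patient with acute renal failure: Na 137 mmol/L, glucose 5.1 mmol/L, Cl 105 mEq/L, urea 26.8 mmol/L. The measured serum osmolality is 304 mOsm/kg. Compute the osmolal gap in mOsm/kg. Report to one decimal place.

-1.9 mOsm/kg

Calculated osmolality = 2·Na + glucose + urea
= 2·137 + 5.1 + 26.8
= 274 + 5.10 + 26.80
= 305.9 mOsm/kg ≈ 305.9 mOsm/kg
Osmolar gap = measured − calculated = 304 − 305.9 = -1.9 mOsm/kg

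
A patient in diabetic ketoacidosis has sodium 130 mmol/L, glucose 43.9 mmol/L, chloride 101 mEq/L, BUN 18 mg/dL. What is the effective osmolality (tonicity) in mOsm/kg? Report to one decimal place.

303.9 mOsm/kg

Effective osmolality excludes urea (freely permeant across cell membranes):
2·Na + glucose
= 2·130 + 43.9
= 260 + 43.9
= 303.9 mOsm/kg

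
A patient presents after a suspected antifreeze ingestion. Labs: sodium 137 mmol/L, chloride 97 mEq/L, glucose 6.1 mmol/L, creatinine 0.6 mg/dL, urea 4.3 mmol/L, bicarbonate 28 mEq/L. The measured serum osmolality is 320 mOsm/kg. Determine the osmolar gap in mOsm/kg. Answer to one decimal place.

Calculated osmolality = 2·Na + glucose + urea
= 2·137 + 6.1 + 4.3
= 274 + 6.10 + 4.30
= 284.4 mOsm/kg ≈ 284.4 mOsm/kg
Osmolar gap = measured − calculated = 320 − 284.4 = 35.6 mOsm/kg

35.6 mOsm/kg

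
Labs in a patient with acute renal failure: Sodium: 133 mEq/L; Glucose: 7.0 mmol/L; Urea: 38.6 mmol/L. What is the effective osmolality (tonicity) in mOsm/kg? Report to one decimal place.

273.0 mOsm/kg

Effective osmolality excludes urea (freely permeant across cell membranes):
2·Na + glucose
= 2·133 + 7
= 266 + 7
= 273 mOsm/kg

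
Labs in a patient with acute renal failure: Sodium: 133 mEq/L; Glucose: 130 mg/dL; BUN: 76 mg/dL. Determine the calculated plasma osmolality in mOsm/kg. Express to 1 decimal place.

Calculated osmolality = 2·Na + glucose/18 + BUN/2.8
= 2·133 + 130/18 + 76/2.8
= 266 + 7.22 + 27.14
= 300.36 mOsm/kg

300.4 mOsm/kg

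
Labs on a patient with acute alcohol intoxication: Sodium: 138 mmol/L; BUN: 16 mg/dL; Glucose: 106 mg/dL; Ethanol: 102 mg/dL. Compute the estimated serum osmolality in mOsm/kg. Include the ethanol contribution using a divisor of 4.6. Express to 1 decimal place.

309.8 mOsm/kg

Calculated osmolality = 2·Na + glucose/18 + BUN/2.8 + ethanol/4.6
= 2·138 + 106/18 + 16/2.8 + 102/4.6
= 276 + 5.89 + 5.71 + 22.17
= 309.77 mOsm/kg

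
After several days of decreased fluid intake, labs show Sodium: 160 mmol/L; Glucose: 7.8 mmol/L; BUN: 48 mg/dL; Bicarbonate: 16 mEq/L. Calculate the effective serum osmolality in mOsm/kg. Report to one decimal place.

327.8 mOsm/kg

Effective osmolality excludes urea (freely permeant across cell membranes):
2·Na + glucose
= 2·160 + 7.8
= 320 + 7.8
= 327.8 mOsm/kg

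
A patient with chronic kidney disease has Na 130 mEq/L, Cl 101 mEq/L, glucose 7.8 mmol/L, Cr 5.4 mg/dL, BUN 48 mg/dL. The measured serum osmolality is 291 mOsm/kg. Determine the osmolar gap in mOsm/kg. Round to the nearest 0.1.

6.1 mOsm/kg

Calculated osmolality = 2·Na + glucose + BUN/2.8
= 2·130 + 7.8 + 48/2.8
= 260 + 7.80 + 17.14
= 284.94 mOsm/kg ≈ 284.9 mOsm/kg
Osmolar gap = measured − calculated = 291 − 284.9 = 6.1 mOsm/kg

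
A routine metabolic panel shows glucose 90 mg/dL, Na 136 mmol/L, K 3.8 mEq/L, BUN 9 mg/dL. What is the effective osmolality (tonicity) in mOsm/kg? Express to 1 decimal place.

Effective osmolality excludes urea (freely permeant across cell membranes):
2·Na + glucose/18
= 2·136 + 90/18
= 272 + 5
= 277 mOsm/kg

277.0 mOsm/kg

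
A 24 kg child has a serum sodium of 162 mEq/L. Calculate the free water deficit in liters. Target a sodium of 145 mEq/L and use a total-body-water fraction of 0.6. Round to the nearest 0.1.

TBW = 0.6 · 24 = 14.4 L
Free water deficit = TBW · (Na/145 − 1)
= 14.4 · (162/145 − 1)
= 14.4 · 0.1172
= 1.69 L

1.7 L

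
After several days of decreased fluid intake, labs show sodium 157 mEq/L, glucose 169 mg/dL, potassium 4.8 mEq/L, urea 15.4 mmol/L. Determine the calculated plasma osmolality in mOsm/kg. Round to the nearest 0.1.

Calculated osmolality = 2·Na + glucose/18 + urea
= 2·157 + 169/18 + 15.4
= 314 + 9.39 + 15.40
= 338.79 mOsm/kg

338.8 mOsm/kg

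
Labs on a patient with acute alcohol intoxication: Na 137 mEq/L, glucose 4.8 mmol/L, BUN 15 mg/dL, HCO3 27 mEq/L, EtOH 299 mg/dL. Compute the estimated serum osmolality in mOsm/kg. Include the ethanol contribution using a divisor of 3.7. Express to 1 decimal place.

Calculated osmolality = 2·Na + glucose + BUN/2.8 + ethanol/3.7
= 2·137 + 4.8 + 15/2.8 + 299/3.7
= 274 + 4.80 + 5.36 + 80.81
= 364.97 mOsm/kg

365.0 mOsm/kg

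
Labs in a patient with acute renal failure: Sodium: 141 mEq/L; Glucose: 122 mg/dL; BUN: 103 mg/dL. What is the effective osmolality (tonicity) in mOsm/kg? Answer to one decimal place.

288.8 mOsm/kg

Effective osmolality excludes urea (freely permeant across cell membranes):
2·Na + glucose/18
= 2·141 + 122/18
= 282 + 6.78
= 288.78 mOsm/kg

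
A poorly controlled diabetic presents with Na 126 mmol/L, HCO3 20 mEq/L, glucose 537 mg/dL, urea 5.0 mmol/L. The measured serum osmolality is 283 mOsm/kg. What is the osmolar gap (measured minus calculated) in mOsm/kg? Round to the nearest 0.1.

Calculated osmolality = 2·Na + glucose/18 + urea
= 2·126 + 537/18 + 5
= 252 + 29.83 + 5
= 286.83 mOsm/kg ≈ 286.8 mOsm/kg
Osmolar gap = measured − calculated = 283 − 286.8 = -3.8 mOsm/kg

-3.8 mOsm/kg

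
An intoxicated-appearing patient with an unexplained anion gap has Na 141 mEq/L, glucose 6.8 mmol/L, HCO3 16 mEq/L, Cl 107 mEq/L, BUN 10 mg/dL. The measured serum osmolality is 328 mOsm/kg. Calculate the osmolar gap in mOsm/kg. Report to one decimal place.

35.6 mOsm/kg

Calculated osmolality = 2·Na + glucose + BUN/2.8
= 2·141 + 6.8 + 10/2.8
= 282 + 6.80 + 3.57
= 292.37 mOsm/kg ≈ 292.4 mOsm/kg
Osmolar gap = measured − calculated = 328 − 292.4 = 35.6 mOsm/kg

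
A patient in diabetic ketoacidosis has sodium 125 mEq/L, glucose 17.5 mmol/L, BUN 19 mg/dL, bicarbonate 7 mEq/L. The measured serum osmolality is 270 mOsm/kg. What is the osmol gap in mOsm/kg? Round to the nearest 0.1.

-4.3 mOsm/kg

Calculated osmolality = 2·Na + glucose + BUN/2.8
= 2·125 + 17.5 + 19/2.8
= 250 + 17.50 + 6.79
= 274.29 mOsm/kg ≈ 274.3 mOsm/kg
Osmolar gap = measured − calculated = 270 − 274.3 = -4.3 mOsm/kg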